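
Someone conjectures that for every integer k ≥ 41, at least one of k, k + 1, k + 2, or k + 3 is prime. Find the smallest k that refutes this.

We need the least integer k ≥ 41 for which k, k + 1, k + 2, k + 3 are all composite.
For k = 41, 42, 43, 44, 45, 46, 47 the conclusion holds.
k = 48: 48 = 2 × 24; 49 = 7 × 7; 50 = 2 × 25; 51 = 3 × 17 — all composite.
So k = 48 is the smallest counterexample.

k = 48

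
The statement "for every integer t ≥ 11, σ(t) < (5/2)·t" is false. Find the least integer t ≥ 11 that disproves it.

The first 13 eligible values, up to t = 23, all satisfy the conclusion.
t = 24: σ(24) = 60; 60 ≥ 60.

t = 24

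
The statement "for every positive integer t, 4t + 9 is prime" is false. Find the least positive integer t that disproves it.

t = 3

Check each positive integer t in order until 4t + 9 is not prime.
For t = 1, 2 the conclusion holds.
t = 3: 4t + 9 = 21 = 3 × 7, composite.
Hence t = 3 is a counterexample.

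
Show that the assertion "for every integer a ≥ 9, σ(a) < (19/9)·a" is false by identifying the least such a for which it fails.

We need the least integer a ≥ 9 for which the claim fails.
For a = 9, 10, 11 the conclusion holds.
a = 12: σ(12) = 28; 28 ≥ 76/3.
So a = 12 is the smallest counterexample.

a = 12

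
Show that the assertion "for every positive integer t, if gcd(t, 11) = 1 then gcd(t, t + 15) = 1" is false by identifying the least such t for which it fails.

t = 3

We need the least positive integer t for which gcd(t, 11) = 1 but gcd(t, t + 15) > 1.
t = 1: gcd(1, 16) = 1.
t = 2: gcd(2, 17) = 1.
t = 3: gcd(3, 18) = 3.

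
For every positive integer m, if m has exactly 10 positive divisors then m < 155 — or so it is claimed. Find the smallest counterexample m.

For m = 48, 80, 112 the conclusion holds.
m = 162: τ(162) = 10; 162 ≥ 155.

m = 162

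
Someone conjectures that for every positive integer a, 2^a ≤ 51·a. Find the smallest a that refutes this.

We need the least positive integer a for which 2^a > 51·a.
a = 1: 2^a = 2 and 51·a = 51, so 2 ≤ 51.
a = 2: 2^a = 4 and 51·a = 102, so 4 ≤ 102.
a = 3: 2^a = 8 and 51·a = 153, so 8 ≤ 153.
a = 4: 2^a = 16 and 51·a = 204, so 16 ≤ 204.
a = 5: 2^a = 32 and 51·a = 255, so 32 ≤ 255.
a = 6: 2^a = 64 and 51·a = 306, so 64 ≤ 306.
a = 7: 2^a = 128 and 51·a = 357, so 128 ≤ 357.
a = 8: 2^a = 256 and 51·a = 408, so 256 ≤ 408.
a = 9: 2^a = 512 and 51·a = 459, so 512 > 459.
Thus a = 9 disproves the claim, and no smaller a works.

a = 9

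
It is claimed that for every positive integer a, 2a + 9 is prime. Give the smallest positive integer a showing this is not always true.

a = 1: 2a + 9 = 11, prime.
a = 2: 2a + 9 = 13, prime.
a = 3: 2a + 9 = 15 = 3 × 5, composite.
Thus a = 3 disproves the claim, and no smaller a works.

a = 3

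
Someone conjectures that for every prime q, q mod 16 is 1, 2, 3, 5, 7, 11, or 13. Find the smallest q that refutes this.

Check each prime q in order until the claim fails.
For q = 2, 3, 5, 7, 11, 13, 17, 19, 23, 29 the conclusion holds.
q = 31: 31 mod 16 = 15 — not in {1, 2, 3, 5, 7, 11, 13}.

q = 31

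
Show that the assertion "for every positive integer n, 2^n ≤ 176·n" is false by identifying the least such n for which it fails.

A counterexample is any positive integer n such that 2^n > 176·n; we check each in order.
For n = 1, 2, 3, 4, 5, 6, 7, 8, 9, 10 the conclusion holds.
n = 11: 2^n = 2048 and 176·n = 1936, so 2048 > 1936.

n = 11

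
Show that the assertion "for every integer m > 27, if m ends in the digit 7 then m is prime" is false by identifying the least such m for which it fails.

We need the least integer m > 27 for which m ends in the digit 7 but m is not prime.
For m = 37, 47 the conclusion holds.
m = 57: 57 ends in 7; 57 = 3 × 19, composite.

m = 57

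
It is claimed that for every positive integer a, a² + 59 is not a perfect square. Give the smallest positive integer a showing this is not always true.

For a = 1, 2, 3, 4, …, 26, 27, 28 the conclusion holds.
a = 29: 29² + 59 = 900 = 30², a perfect square.
Thus a = 29 disproves the claim, and no smaller a works.

a = 29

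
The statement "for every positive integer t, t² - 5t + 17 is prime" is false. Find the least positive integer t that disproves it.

Check each positive integer t in order until t² - 5t + 17 is not prime.
The first 12 eligible values, up to t = 12, all satisfy the conclusion.
t = 13: t² - 5t + 17 = 121 = 11 × 11, composite.
So t = 13 is the smallest counterexample.

t = 13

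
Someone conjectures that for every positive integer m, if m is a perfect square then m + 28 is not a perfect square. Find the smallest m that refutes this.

m = 36

A counterexample is any positive integer m such that m is a perfect square but m + 28 is a perfect square; we check each in order.
For m = 1, 4, 9, 16, 25 the conclusion holds.
m = 36: 36 = 6² and 36 + 28 = 64 = 8².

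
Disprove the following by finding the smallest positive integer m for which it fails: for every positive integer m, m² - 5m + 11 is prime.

m = 7

The first 6 eligible values, up to m = 6, all satisfy the conclusion.
m = 7: m² - 5m + 11 = 25 = 5 × 5, composite.
So m = 7 is the smallest counterexample.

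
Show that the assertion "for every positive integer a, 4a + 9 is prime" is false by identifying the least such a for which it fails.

a = 1: 4a + 9 = 13, prime.
a = 2: 4a + 9 = 17, prime.
a = 3: 4a + 9 = 21 = 3 × 7, composite.

a = 3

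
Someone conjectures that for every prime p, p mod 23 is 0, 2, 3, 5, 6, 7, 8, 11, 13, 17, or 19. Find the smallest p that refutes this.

For p = 2, 3, 5, 7, …, 23, 29, 31 the conclusion holds.
p = 37: 37 mod 23 = 14 — not in {0, 2, 3, 5, 6, 7, 8, 11, 13, 17, 19}.
Thus p = 37 disproves the claim, and no smaller p works.

p = 37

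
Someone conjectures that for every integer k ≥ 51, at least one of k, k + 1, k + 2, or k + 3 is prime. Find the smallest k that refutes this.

We need the least integer k ≥ 51 for which k, k + 1, k + 2, k + 3 are all composite.
k = 51: 53 is prime.
k = 52: 53 is prime.
k = 53: 53 is prime.
k = 54: 54 = 2 × 27; 55 = 5 × 11; 56 = 2 × 28; 57 = 3 × 19 — all composite.
Hence k = 54 is a counterexample.

k = 54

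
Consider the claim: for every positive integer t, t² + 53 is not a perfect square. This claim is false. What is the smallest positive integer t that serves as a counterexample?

Check each positive integer t in order until t² + 53 is a perfect square.
For t = 1, 2, 3, 4, …, 23, 24, 25 the conclusion holds.
t = 26: 26² + 53 = 729 = 27², a perfect square.
Hence t = 26 is a counterexample.

t = 26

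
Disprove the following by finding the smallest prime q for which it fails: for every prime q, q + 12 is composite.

q = 5

A counterexample is any prime q such that q + 12 is prime; we check each in order.
For q = 2, 3 the conclusion holds.
q = 5: q + 12 = 17, prime — not composite.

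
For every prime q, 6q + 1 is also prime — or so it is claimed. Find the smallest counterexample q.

We need the least prime q for which 6q + 1 is not prime.
For q = 2, 3, 5, 7, 11, 13, 17 the conclusion holds.
q = 19: 6q + 1 = 115 = 5 × 23, not prime.
Thus q = 19 disproves the claim, and no smaller q works.

q = 19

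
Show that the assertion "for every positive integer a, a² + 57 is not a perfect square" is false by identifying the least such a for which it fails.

a = 8

A counterexample is any positive integer a such that a² + 57 is a perfect square; we check each in order.
The first 7 eligible values, up to a = 7, all satisfy the conclusion.
a = 8: 8² + 57 = 121 = 11², a perfect square.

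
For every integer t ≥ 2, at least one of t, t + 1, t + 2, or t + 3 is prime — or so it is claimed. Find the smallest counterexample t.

We need the least integer t ≥ 2 for which t, t + 1, t + 2, t + 3 are all composite.
For t = 2, 3, 4, 5, …, 21, 22, 23 the conclusion holds.
t = 24: 24 = 2 × 12; 25 = 5 × 5; 26 = 2 × 13; 27 = 3 × 9 — all composite.
Thus t = 24 disproves the claim, and no smaller t works.

t = 24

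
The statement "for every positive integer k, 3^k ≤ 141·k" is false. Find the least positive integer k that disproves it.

k = 7

A counterexample is any positive integer k such that 3^k > 141·k; we check each in order.
k = 1: 3^k = 3 and 141·k = 141, so 3 ≤ 141.
k = 2: 3^k = 9 and 141·k = 282, so 9 ≤ 282.
k = 3: 3^k = 27 and 141·k = 423, so 27 ≤ 423.
k = 4: 3^k = 81 and 141·k = 564, so 81 ≤ 564.
k = 5: 3^k = 243 and 141·k = 705, so 243 ≤ 705.
k = 6: 3^k = 729 and 141·k = 846, so 729 ≤ 846.
k = 7: 3^k = 2187 and 141·k = 987, so 2187 > 987.
So k = 7 is the smallest counterexample.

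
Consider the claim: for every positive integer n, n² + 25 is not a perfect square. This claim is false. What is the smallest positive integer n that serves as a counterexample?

A counterexample is any positive integer n such that n² + 25 is a perfect square; we check each in order.
For n = 1, 2, 3, 4, …, 9, 10, 11 the conclusion holds.
n = 12: 12² + 25 = 169 = 13², a perfect square.
So n = 12 is the smallest counterexample.

n = 12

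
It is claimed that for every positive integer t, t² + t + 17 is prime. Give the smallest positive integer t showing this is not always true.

We need the least positive integer t for which t² + t + 17 is not prime.
For t = 1, 2, 3, 4, …, 13, 14, 15 the conclusion holds.
t = 16: t² + t + 17 = 289 = 17 × 17, composite.
So t = 16 is the smallest counterexample.

t = 16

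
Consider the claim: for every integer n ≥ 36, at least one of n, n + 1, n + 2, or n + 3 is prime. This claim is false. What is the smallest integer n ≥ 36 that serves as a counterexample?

n = 48

Check each integer n ≥ 36 in order until n, n + 1, n + 2, n + 3 are all composite.
The first 12 eligible values, up to n = 47, all satisfy the conclusion.
n = 48: 48 = 2 × 24; 49 = 7 × 7; 50 = 2 × 25; 51 = 3 × 17 — all composite.
Hence n = 48 is a counterexample.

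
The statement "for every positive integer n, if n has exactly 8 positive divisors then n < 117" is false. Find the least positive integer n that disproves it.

Check each positive integer n in order until n has exactly 8 positive divisors but the claim fails.
For n = 24, 30, 40, 42, …, 105, 110, 114 the conclusion holds.
n = 128: τ(128) = 8; 128 ≥ 117.

n = 128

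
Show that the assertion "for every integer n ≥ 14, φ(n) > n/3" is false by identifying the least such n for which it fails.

n = 18

n = 14: φ(14) = 6 and 14/3 = 14/3, so φ(14) > 14/3.
n = 15: φ(15) = 8 and 15/3 = 5, so φ(15) > 15/3.
n = 16: φ(16) = 8 and 16/3 = 16/3, so φ(16) > 16/3.
n = 17: φ(17) = 16 and 17/3 = 17/3, so φ(17) > 17/3.
n = 18: φ(18) = 6 and 18/3 = 6, so φ(18) ≤ 18/3.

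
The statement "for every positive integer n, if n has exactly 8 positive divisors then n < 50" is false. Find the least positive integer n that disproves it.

n = 54

We need the least positive integer n for which n has exactly 8 positive divisors but the claim fails.
n = 24: τ(24) = 8; 24 < 50.
n = 30: τ(30) = 8; 30 < 50.
n = 40: τ(40) = 8; 40 < 50.
n = 42: τ(42) = 8; 42 < 50.
n = 54: τ(54) = 8; 54 ≥ 50.
Hence n = 54 is a counterexample.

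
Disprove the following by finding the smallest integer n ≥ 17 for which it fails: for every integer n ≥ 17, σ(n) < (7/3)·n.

Check each integer n ≥ 17 in order until the claim fails.
n = 17: σ(17) = 18; 18 < 119/3.
n = 18: σ(18) = 39; 39 < 42.
n = 19: σ(19) = 20; 20 < 133/3.
n = 20: σ(20) = 42; 42 < 140/3.
n = 21: σ(21) = 32; 32 < 49.
n = 22: σ(22) = 36; 36 < 154/3.
n = 23: σ(23) = 24; 24 < 161/3.
n = 24: σ(24) = 60; 60 ≥ 56.
Hence n = 24 is a counterexample.

n = 24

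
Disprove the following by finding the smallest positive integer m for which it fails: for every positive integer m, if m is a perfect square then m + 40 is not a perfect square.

We need the least positive integer m for which m is a perfect square but m + 40 is a perfect square.
For m = 1, 4 the conclusion holds.
m = 9: 9 = 3² and 9 + 40 = 49 = 7².

m = 9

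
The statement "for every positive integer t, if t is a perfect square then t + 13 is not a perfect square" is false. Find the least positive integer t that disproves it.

t = 1: 1 + 13 = 14, not a perfect square.
t = 4: 4 + 13 = 17, not a perfect square.
t = 9: 9 + 13 = 22, not a perfect square.
t = 16: 16 + 13 = 29, not a perfect square.
t = 25: 25 + 13 = 38, not a perfect square.
t = 36: 36 = 6² and 36 + 13 = 49 = 7².

t = 36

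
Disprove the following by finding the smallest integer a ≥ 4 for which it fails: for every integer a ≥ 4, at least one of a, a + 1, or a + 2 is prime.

a = 8

The first 4 eligible values, up to a = 7, all satisfy the conclusion.
a = 8: 8 = 2 × 4; 9 = 3 × 3; 10 = 2 × 5 — all composite.
Thus a = 8 disproves the claim, and no smaller a works.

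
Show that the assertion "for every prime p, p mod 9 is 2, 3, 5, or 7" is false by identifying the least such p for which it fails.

p = 2: 2 mod 9 = 2.
p = 3: 3 mod 9 = 3.
p = 5: 5 mod 9 = 5.
p = 7: 7 mod 9 = 7.
p = 11: 11 mod 9 = 2.
p = 13: 13 mod 9 = 4 — not in {2, 3, 5, 7}.
Hence p = 13 is a counterexample.

p = 13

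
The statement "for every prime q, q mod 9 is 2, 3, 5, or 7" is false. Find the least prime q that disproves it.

q = 13

q = 2: 2 mod 9 = 2.
q = 3: 3 mod 9 = 3.
q = 5: 5 mod 9 = 5.
q = 7: 7 mod 9 = 7.
q = 11: 11 mod 9 = 2.
q = 13: 13 mod 9 = 4 — not in {2, 3, 5, 7}.
Hence q = 13 is a counterexample.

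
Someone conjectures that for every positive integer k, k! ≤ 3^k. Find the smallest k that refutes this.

The first 6 eligible values, up to k = 6, all satisfy the conclusion.
k = 7: k! = 5040 and 3^k = 2187, so 5040 > 2187.

k = 7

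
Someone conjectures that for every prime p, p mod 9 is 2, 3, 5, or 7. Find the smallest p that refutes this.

Check each prime p in order until the claim fails.
p = 2: 2 mod 9 = 2.
p = 3: 3 mod 9 = 3.
p = 5: 5 mod 9 = 5.
p = 7: 7 mod 9 = 7.
p = 11: 11 mod 9 = 2.
p = 13: 13 mod 9 = 4 — not in {2, 3, 5, 7}.

p = 13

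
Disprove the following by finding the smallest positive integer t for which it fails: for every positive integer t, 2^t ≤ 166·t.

t = 11

We need the least positive integer t for which 2^t > 166·t.
For t = 1, 2, 3, 4, 5, 6, 7, 8, 9, 10 the conclusion holds.
t = 11: 2^t = 2048 and 166·t = 1826, so 2048 > 1826.
Thus t = 11 disproves the claim, and no smaller t works.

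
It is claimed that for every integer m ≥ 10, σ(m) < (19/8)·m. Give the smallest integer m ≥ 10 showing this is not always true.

m = 24

A counterexample is any integer m ≥ 10 such that the claim fails; we check each in order.
For m = 10, 11, 12, 13, …, 21, 22, 23 the conclusion holds.
m = 24: σ(24) = 60; 60 ≥ 57.
So m = 24 is the smallest counterexample.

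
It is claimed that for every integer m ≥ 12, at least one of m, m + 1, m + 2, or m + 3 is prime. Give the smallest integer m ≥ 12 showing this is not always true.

m = 24

Check each integer m ≥ 12 in order until m, m + 1, m + 2, m + 3 are all composite.
The first 12 eligible values, up to m = 23, all satisfy the conclusion.
m = 24: 24 = 2 × 12; 25 = 5 × 5; 26 = 2 × 13; 27 = 3 × 9 — all composite.
Hence m = 24 is a counterexample.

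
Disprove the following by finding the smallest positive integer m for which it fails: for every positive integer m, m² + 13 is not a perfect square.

m = 6

A counterexample is any positive integer m such that m² + 13 is a perfect square; we check each in order.
For m = 1, 2, 3, 4, 5 the conclusion holds.
m = 6: 6² + 13 = 49 = 7², a perfect square.
So m = 6 is the smallest counterexample.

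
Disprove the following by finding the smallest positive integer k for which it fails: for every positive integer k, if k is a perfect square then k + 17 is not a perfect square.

We need the least positive integer k for which k is a perfect square but k + 17 is a perfect square.
The first 7 eligible values, up to k = 49, all satisfy the conclusion.
k = 64: 64 = 8² and 64 + 17 = 81 = 9².
Thus k = 64 disproves the claim, and no smaller k works.

k = 64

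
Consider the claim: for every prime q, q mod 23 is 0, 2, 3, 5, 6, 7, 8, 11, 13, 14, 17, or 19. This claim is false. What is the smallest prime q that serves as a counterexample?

q = 41

We need the least prime q for which the claim fails.
The first 12 eligible values, up to q = 37, all satisfy the conclusion.
q = 41: 41 mod 23 = 18 — not in {0, 2, 3, 5, 6, 7, 8, 11, 13, 14, 17, 19}.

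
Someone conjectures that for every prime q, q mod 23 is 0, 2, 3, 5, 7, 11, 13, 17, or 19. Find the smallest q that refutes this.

q = 29

Check each prime q in order until the claim fails.
The first 9 eligible values, up to q = 23, all satisfy the conclusion.
q = 29: 29 mod 23 = 6 — not in {0, 2, 3, 5, 7, 11, 13, 17, 19}.
So q = 29 is the smallest counterexample.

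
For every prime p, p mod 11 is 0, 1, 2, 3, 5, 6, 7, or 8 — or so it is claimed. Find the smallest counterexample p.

p = 31

A counterexample is any prime p such that the claim fails; we check each in order.
For p = 2, 3, 5, 7, 11, 13, 17, 19, 23, 29 the conclusion holds.
p = 31: 31 mod 11 = 9 — not in {0, 1, 2, 3, 5, 6, 7, 8}.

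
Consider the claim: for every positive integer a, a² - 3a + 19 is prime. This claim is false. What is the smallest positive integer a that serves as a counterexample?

The first 17 eligible values, up to a = 17, all satisfy the conclusion.
a = 18: a² - 3a + 19 = 289 = 17 × 17, composite.
So a = 18 is the smallest counterexample.

a = 18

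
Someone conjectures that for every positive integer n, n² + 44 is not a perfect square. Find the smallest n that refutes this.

A counterexample is any positive integer n such that n² + 44 is a perfect square; we check each in order.
For n = 1, 2, 3, 4, 5, 6, 7, 8, 9 the conclusion holds.
n = 10: 10² + 44 = 144 = 12², a perfect square.

n = 10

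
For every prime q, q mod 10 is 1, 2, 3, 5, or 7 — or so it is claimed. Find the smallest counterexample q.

Check each prime q in order until the claim fails.
q = 2: 2 mod 10 = 2.
q = 3: 3 mod 10 = 3.
q = 5: 5 mod 10 = 5.
q = 7: 7 mod 10 = 7.
q = 11: 11 mod 10 = 1.
q = 13: 13 mod 10 = 3.
q = 17: 17 mod 10 = 7.
q = 19: 19 mod 10 = 9 — not in {1, 2, 3, 5, 7}.

q = 19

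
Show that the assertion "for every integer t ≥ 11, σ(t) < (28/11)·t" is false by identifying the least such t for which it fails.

The first 37 eligible values, up to t = 47, all satisfy the conclusion.
t = 48: σ(48) = 124; 124 ≥ 1344/11.
So t = 48 is the smallest counterexample.

t = 48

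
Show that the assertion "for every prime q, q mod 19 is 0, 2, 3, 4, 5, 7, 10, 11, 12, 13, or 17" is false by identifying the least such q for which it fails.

For q = 2, 3, 5, 7, …, 23, 29, 31 the conclusion holds.
q = 37: 37 mod 19 = 18 — not in {0, 2, 3, 4, 5, 7, 10, 11, 12, 13, 17}.

q = 37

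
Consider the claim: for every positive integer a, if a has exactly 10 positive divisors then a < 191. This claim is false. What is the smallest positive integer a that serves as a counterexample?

A counterexample is any positive integer a such that a has exactly 10 positive divisors but the claim fails; we check each in order.
The first 5 eligible values, up to a = 176, all satisfy the conclusion.
a = 208: τ(208) = 10; 208 ≥ 191.

a = 208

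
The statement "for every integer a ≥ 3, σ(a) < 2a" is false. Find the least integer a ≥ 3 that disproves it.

a = 6

Check each integer a ≥ 3 in order until the claim fails.
a = 3: σ(3) = 4; 4 < 6.
a = 4: σ(4) = 7; 7 < 8.
a = 5: σ(5) = 6; 6 < 10.
a = 6: σ(6) = 12; 12 ≥ 12.
So a = 6 is the smallest counterexample.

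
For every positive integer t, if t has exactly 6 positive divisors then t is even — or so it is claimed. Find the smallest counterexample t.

A counterexample is any positive integer t such that t has exactly 6 positive divisors but t is odd; we check each in order.
t = 12: divisors of 12: 1, 2, 3, 4, 6, 12; 12 is even.
t = 18: divisors of 18: 1, 2, 3, 6, 9, 18; 18 is even.
t = 20: divisors of 20: 1, 2, 4, 5, 10, 20; 20 is even.
t = 28: divisors of 28: 1, 2, 4, 7, 14, 28; 28 is even.
t = 32: divisors of 32: 1, 2, 4, 8, 16, 32; 32 is even.
t = 44: divisors of 44: 1, 2, 4, 11, 22, 44; 44 is even.
t = 45: divisors of 45: 1, 3, 5, 9, 15, 45; 45 is odd.
Hence t = 45 is a counterexample.

t = 45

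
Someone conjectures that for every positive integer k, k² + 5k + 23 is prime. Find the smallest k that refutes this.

k = 14

Check each positive integer k in order until k² + 5k + 23 is not prime.
For k = 1, 2, 3, 4, …, 11, 12, 13 the conclusion holds.
k = 14: k² + 5k + 23 = 289 = 17 × 17, composite.
Thus k = 14 disproves the claim, and no smaller k works.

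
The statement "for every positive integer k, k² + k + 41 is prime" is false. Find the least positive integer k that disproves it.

k = 40

Check each positive integer k in order until k² + k + 41 is not prime.
For k = 1, 2, 3, 4, …, 37, 38, 39 the conclusion holds.
k = 40: k² + k + 41 = 1681 = 41 × 41, composite.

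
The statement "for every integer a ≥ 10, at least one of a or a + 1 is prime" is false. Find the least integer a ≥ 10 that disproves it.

a = 14

We need the least integer a ≥ 10 for which a, a + 1 are both composite.
For a = 10, 11, 12, 13 the conclusion holds.
a = 14: 14 = 2 × 7; 15 = 3 × 5 — both composite.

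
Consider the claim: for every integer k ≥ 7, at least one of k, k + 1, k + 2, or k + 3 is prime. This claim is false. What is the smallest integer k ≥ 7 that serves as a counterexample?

k = 24

A counterexample is any integer k ≥ 7 such that k, k + 1, k + 2, k + 3 are all composite; we check each in order.
For k = 7, 8, 9, 10, …, 21, 22, 23 the conclusion holds.
k = 24: 24 = 2 × 12; 25 = 5 × 5; 26 = 2 × 13; 27 = 3 × 9 — all composite.
Hence k = 24 is a counterexample.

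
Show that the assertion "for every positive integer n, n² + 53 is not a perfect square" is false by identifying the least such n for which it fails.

n = 26

A counterexample is any positive integer n such that n² + 53 is a perfect square; we check each in order.
The first 25 eligible values, up to n = 25, all satisfy the conclusion.
n = 26: 26² + 53 = 729 = 27², a perfect square.
Thus n = 26 disproves the claim, and no smaller n works.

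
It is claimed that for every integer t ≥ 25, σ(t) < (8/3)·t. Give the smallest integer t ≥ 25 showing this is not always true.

Check each integer t ≥ 25 in order until the claim fails.
The first 35 eligible values, up to t = 59, all satisfy the conclusion.
t = 60: σ(60) = 168; 168 ≥ 160.
Hence t = 60 is a counterexample.

t = 60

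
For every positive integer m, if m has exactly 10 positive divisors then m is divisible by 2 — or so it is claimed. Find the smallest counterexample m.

For m = 48, 80, 112, 162, 176, 208, 272, 304, 368 the conclusion holds.
m = 405: τ(405) = 10; 405 mod 2 = 1.

m = 405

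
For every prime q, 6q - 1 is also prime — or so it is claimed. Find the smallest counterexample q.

A counterexample is any prime q such that 6q - 1 is not prime; we check each in order.
The first 4 eligible values, up to q = 7, all satisfy the conclusion.
q = 11: 6q - 1 = 65 = 5 × 13, not prime.
Hence q = 11 is a counterexample.

q = 11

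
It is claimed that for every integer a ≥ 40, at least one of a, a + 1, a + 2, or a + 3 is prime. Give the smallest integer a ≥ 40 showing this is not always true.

Check each integer a ≥ 40 in order until a, a + 1, a + 2, a + 3 are all composite.
The first 8 eligible values, up to a = 47, all satisfy the conclusion.
a = 48: 48 = 2 × 24; 49 = 7 × 7; 50 = 2 × 25; 51 = 3 × 17 — all composite.

a = 48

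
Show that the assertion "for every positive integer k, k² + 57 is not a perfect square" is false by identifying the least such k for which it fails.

Check each positive integer k in order until k² + 57 is a perfect square.
For k = 1, 2, 3, 4, 5, 6, 7 the conclusion holds.
k = 8: 8² + 57 = 121 = 11², a perfect square.

k = 8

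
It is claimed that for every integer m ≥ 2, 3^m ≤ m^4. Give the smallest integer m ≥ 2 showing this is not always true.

m = 8

We need the least integer m ≥ 2 for which 3^m > m^4.
m = 2: 3^m = 9 and m^4 = 16, so 9 ≤ 16.
m = 3: 3^m = 27 and m^4 = 81, so 27 ≤ 81.
m = 4: 3^m = 81 and m^4 = 256, so 81 ≤ 256.
m = 5: 3^m = 243 and m^4 = 625, so 243 ≤ 625.
m = 6: 3^m = 729 and m^4 = 1296, so 729 ≤ 1296.
m = 7: 3^m = 2187 and m^4 = 2401, so 2187 ≤ 2401.
m = 8: 3^m = 6561 and m^4 = 4096, so 6561 > 4096.
Thus m = 8 disproves the claim, and no smaller m works.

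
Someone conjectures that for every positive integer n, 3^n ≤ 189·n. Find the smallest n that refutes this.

Check each positive integer n in order until 3^n > 189·n.
For n = 1, 2, 3, 4, 5, 6 the conclusion holds.
n = 7: 3^n = 2187 and 189·n = 1323, so 2187 > 1323.

n = 7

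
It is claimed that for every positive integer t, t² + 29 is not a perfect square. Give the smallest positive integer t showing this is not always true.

t = 14

We need the least positive integer t for which t² + 29 is a perfect square.
For t = 1, 2, 3, 4, …, 11, 12, 13 the conclusion holds.
t = 14: 14² + 29 = 225 = 15², a perfect square.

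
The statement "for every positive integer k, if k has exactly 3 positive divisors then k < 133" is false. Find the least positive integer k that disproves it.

k = 169

The first 5 eligible values, up to k = 121, all satisfy the conclusion.
k = 169: τ(169) = 3; 169 ≥ 133.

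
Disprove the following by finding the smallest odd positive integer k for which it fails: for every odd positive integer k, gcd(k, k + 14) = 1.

We need the least odd positive integer k for which gcd(k, k + 14) > 1.
For k = 1, 3, 5 the conclusion holds.
k = 7: gcd(7, 21) = 7.

k = 7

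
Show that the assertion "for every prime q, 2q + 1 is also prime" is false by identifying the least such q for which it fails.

q = 7

For q = 2, 3, 5 the conclusion holds.
q = 7: 2q + 1 = 15 = 3 × 5, not prime.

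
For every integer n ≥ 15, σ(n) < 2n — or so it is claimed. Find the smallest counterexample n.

n = 18

n = 15: σ(15) = 24; 24 < 30.
n = 16: σ(16) = 31; 31 < 32.
n = 17: σ(17) = 18; 18 < 34.
n = 18: σ(18) = 39; 39 ≥ 36.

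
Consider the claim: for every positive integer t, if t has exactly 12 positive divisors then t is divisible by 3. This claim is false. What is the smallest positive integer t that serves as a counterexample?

A counterexample is any positive integer t such that t has exactly 12 positive divisors but t is not divisible by 3; we check each in order.
t = 60: τ(60) = 12; 60 mod 3 = 0.
t = 72: τ(72) = 12; 72 mod 3 = 0.
t = 84: τ(84) = 12; 84 mod 3 = 0.
t = 90: τ(90) = 12; 90 mod 3 = 0.
t = 96: τ(96) = 12; 96 mod 3 = 0.
t = 108: τ(108) = 12; 108 mod 3 = 0.
t = 126: τ(126) = 12; 126 mod 3 = 0.
t = 132: τ(132) = 12; 132 mod 3 = 0.
t = 140: τ(140) = 12; 140 mod 3 = 2.

t = 140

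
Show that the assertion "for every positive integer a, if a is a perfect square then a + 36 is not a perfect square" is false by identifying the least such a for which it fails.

a = 64

a = 1: 1 + 36 = 37, not a perfect square.
a = 4: 4 + 36 = 40, not a perfect square.
a = 9: 9 + 36 = 45, not a perfect square.
a = 16: 16 + 36 = 52, not a perfect square.
a = 25: 25 + 36 = 61, not a perfect square.
a = 36: 36 + 36 = 72, not a perfect square.
a = 49: 49 + 36 = 85, not a perfect square.
a = 64: 64 = 8² and 64 + 36 = 100 = 10².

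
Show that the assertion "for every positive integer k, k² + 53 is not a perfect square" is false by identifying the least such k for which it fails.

k = 26

For k = 1, 2, 3, 4, …, 23, 24, 25 the conclusion holds.
k = 26: 26² + 53 = 729 = 27², a perfect square.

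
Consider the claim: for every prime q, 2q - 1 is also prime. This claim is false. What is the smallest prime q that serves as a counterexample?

We need the least prime q for which 2q - 1 is not prime.
q = 2: 2q - 1 = 3, prime.
q = 3: 2q - 1 = 5, prime.
q = 5: 2q - 1 = 9 = 3 × 3, not prime.

q = 5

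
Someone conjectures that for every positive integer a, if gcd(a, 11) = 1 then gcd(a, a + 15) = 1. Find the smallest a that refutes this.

A counterexample is any positive integer a such that gcd(a, 11) = 1 but gcd(a, a + 15) > 1; we check each in order.
For a = 1, 2 the conclusion holds.
a = 3: gcd(3, 18) = 3.
Hence a = 3 is a counterexample.

a = 3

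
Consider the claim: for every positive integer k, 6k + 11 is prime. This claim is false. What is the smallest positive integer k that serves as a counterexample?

k = 4

We need the least positive integer k for which 6k + 11 is not prime.
k = 1: 6k + 11 = 17, prime.
k = 2: 6k + 11 = 23, prime.
k = 3: 6k + 11 = 29, prime.
k = 4: 6k + 11 = 35 = 5 × 7, composite.
Hence k = 4 is a counterexample.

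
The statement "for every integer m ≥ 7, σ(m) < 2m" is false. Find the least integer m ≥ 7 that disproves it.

m = 12

For m = 7, 8, 9, 10, 11 the conclusion holds.
m = 12: σ(12) = 28; 28 ≥ 24.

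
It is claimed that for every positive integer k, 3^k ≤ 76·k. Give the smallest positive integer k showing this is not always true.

For k = 1, 2, 3, 4, 5 the conclusion holds.
k = 6: 3^k = 729 and 76·k = 456, so 729 > 456.

k = 6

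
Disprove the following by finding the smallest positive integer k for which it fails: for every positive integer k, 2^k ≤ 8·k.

We need the least positive integer k for which 2^k > 8·k.
k = 1: 2^k = 2 and 8·k = 8, so 2 ≤ 8.
k = 2: 2^k = 4 and 8·k = 16, so 4 ≤ 16.
k = 3: 2^k = 8 and 8·k = 24, so 8 ≤ 24.
k = 4: 2^k = 16 and 8·k = 32, so 16 ≤ 32.
k = 5: 2^k = 32 and 8·k = 40, so 32 ≤ 40.
k = 6: 2^k = 64 and 8·k = 48, so 64 > 48.
So k = 6 is the smallest counterexample.

k = 6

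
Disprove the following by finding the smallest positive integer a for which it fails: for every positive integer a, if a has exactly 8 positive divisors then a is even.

a = 105

A counterexample is any positive integer a such that a has exactly 8 positive divisors but a is odd; we check each in order.
For a = 24, 30, 40, 42, …, 88, 102, 104 the conclusion holds.
a = 105: divisors of 105: 1, 3, 5, 7, 15, 21, 35, 105; 105 is odd.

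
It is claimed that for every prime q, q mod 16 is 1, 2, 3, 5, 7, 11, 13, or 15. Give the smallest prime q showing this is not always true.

A counterexample is any prime q such that the claim fails; we check each in order.
The first 12 eligible values, up to q = 37, all satisfy the conclusion.
q = 41: 41 mod 16 = 9 — not in {1, 2, 3, 5, 7, 11, 13, 15}.

q = 41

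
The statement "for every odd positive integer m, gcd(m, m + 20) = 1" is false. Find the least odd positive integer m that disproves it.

m = 5

We need the least odd positive integer m for which gcd(m, m + 20) > 1.
For m = 1, 3 the conclusion holds.
m = 5: gcd(5, 25) = 5.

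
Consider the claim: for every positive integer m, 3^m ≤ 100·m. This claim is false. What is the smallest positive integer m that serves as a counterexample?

m = 6

Check each positive integer m in order until 3^m > 100·m.
m = 1: 3^m = 3 and 100·m = 100, so 3 ≤ 100.
m = 2: 3^m = 9 and 100·m = 200, so 9 ≤ 200.
m = 3: 3^m = 27 and 100·m = 300, so 27 ≤ 300.
m = 4: 3^m = 81 and 100·m = 400, so 81 ≤ 400.
m = 5: 3^m = 243 and 100·m = 500, so 243 ≤ 500.
m = 6: 3^m = 729 and 100·m = 600, so 729 > 600.
So m = 6 is the smallest counterexample.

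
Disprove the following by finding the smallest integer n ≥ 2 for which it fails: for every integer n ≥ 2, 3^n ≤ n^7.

For n = 2, 3, 4, 5, …, 16, 17, 18 the conclusion holds.
n = 19: 3^n = 1162261467 and n^7 = 893871739, so 1162261467 > 893871739.

n = 19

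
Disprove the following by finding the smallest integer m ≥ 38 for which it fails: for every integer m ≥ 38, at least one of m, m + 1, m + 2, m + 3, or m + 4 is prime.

Check each integer m ≥ 38 in order until m, m + 1, m + 2, m + 3, m + 4 are all composite.
For m = 38, 39, 40, 41, 42, 43, 44, 45, 46, 47 the conclusion holds.
m = 48: 48 = 2 × 24; 49 = 7 × 7; 50 = 2 × 25; 51 = 3 × 17; 52 = 2 × 26 — all composite.
Thus m = 48 disproves the claim, and no smaller m works.

m = 48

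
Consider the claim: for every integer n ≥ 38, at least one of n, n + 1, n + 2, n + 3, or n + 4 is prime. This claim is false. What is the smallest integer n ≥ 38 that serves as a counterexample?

A counterexample is any integer n ≥ 38 such that n, n + 1, n + 2, n + 3, n + 4 are all composite; we check each in order.
For n = 38, 39, 40, 41, 42, 43, 44, 45, 46, 47 the conclusion holds.
n = 48: 48 = 2 × 24; 49 = 7 × 7; 50 = 2 × 25; 51 = 3 × 17; 52 = 2 × 26 — all composite.
Thus n = 48 disproves the claim, and no smaller n works.

n = 48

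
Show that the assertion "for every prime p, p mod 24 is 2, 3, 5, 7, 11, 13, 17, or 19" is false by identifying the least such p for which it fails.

p = 23

For p = 2, 3, 5, 7, 11, 13, 17, 19 the conclusion holds.
p = 23: 23 mod 24 = 23 — not in {2, 3, 5, 7, 11, 13, 17, 19}.
Thus p = 23 disproves the claim, and no smaller p works.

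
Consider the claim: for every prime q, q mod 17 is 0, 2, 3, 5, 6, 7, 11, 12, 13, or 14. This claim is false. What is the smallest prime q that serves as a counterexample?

We need the least prime q for which the claim fails.
For q = 2, 3, 5, 7, …, 31, 37, 41 the conclusion holds.
q = 43: 43 mod 17 = 9 — not in {0, 2, 3, 5, 6, 7, 11, 12, 13, 14}.

q = 43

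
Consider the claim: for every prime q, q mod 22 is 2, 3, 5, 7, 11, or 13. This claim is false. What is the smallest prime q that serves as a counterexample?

The first 6 eligible values, up to q = 13, all satisfy the conclusion.
q = 17: 17 mod 22 = 17 — not in {2, 3, 5, 7, 11, 13}.
Thus q = 17 disproves the claim, and no smaller q works.

q = 17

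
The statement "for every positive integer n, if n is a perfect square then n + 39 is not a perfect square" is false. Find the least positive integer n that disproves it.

n = 25

The first 4 eligible values, up to n = 16, all satisfy the conclusion.
n = 25: 25 = 5² and 25 + 39 = 64 = 8².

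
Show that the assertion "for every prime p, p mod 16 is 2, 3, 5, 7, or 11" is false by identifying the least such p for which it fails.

p = 13

A counterexample is any prime p such that the claim fails; we check each in order.
For p = 2, 3, 5, 7, 11 the conclusion holds.
p = 13: 13 mod 16 = 13 — not in {2, 3, 5, 7, 11}.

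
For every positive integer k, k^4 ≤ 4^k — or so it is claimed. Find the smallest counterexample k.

We need the least positive integer k for which k^4 > 4^k.
For k = 1, 2 the conclusion holds.
k = 3: k^4 = 81 and 4^k = 64, so 81 > 64.
So k = 3 is the smallest counterexample.

k = 3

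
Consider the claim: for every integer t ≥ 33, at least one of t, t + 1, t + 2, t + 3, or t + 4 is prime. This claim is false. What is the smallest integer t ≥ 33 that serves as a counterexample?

t = 48

We need the least integer t ≥ 33 for which t, t + 1, t + 2, t + 3, t + 4 are all composite.
For t = 33, 34, 35, 36, …, 45, 46, 47 the conclusion holds.
t = 48: 48 = 2 × 24; 49 = 7 × 7; 50 = 2 × 25; 51 = 3 × 17; 52 = 2 × 26 — all composite.
Hence t = 48 is a counterexample.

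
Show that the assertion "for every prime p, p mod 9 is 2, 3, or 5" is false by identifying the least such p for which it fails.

Check each prime p in order until the claim fails.
p = 2: 2 mod 9 = 2.
p = 3: 3 mod 9 = 3.
p = 5: 5 mod 9 = 5.
p = 7: 7 mod 9 = 7 — not in {2, 3, 5}.
Hence p = 7 is a counterexample.

p = 7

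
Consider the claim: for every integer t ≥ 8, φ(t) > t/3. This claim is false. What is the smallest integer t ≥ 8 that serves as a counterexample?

Check each integer t ≥ 8 in order until the claim fails.
t = 8: φ(8) = 4 and 8/3 = 8/3, so φ(8) > 8/3.
t = 9: φ(9) = 6 and 9/3 = 3, so φ(9) > 9/3.
t = 10: φ(10) = 4 and 10/3 = 10/3, so φ(10) > 10/3.
t = 11: φ(11) = 10 and 11/3 = 11/3, so φ(11) > 11/3.
t = 12: φ(12) = 4 and 12/3 = 4, so φ(12) ≤ 12/3.

t = 12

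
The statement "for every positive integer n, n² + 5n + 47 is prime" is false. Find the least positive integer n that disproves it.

n = 38

Check each positive integer n in order until n² + 5n + 47 is not prime.
For n = 1, 2, 3, 4, …, 35, 36, 37 the conclusion holds.
n = 38: n² + 5n + 47 = 1681 = 41 × 41, composite.
Thus n = 38 disproves the claim, and no smaller n works.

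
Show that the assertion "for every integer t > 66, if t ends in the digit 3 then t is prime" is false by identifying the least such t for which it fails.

A counterexample is any integer t > 66 such that t ends in the digit 3 but t is not prime; we check each in order.
For t = 73, 83 the conclusion holds.
t = 93: 93 ends in 3; 93 = 3 × 31, composite.

t = 93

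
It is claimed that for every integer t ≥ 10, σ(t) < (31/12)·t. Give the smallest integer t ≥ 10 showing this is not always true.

t = 48

A counterexample is any integer t ≥ 10 such that the claim fails; we check each in order.
For t = 10, 11, 12, 13, …, 45, 46, 47 the conclusion holds.
t = 48: σ(48) = 124; 124 ≥ 124.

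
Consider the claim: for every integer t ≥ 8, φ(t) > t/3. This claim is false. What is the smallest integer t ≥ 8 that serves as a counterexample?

A counterexample is any integer t ≥ 8 such that the claim fails; we check each in order.
For t = 8, 9, 10, 11 the conclusion holds.
t = 12: φ(12) = 4 and 12/3 = 4, so φ(12) ≤ 12/3.

t = 12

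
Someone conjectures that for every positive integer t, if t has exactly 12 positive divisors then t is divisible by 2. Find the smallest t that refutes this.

t = 315

For t = 60, 72, 84, 90, …, 294, 306, 308 the conclusion holds.
t = 315: τ(315) = 12; 315 mod 2 = 1.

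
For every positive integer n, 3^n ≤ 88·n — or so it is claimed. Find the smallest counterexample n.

We need the least positive integer n for which 3^n > 88·n.
The first 5 eligible values, up to n = 5, all satisfy the conclusion.
n = 6: 3^n = 729 and 88·n = 528, so 729 > 528.
So n = 6 is the smallest counterexample.

n = 6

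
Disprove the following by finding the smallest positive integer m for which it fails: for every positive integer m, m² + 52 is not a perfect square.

The first 11 eligible values, up to m = 11, all satisfy the conclusion.
m = 12: 12² + 52 = 196 = 14², a perfect square.

m = 12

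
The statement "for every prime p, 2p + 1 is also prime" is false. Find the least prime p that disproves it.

p = 7

A counterexample is any prime p such that 2p + 1 is not prime; we check each in order.
p = 2: 2p + 1 = 5, prime.
p = 3: 2p + 1 = 7, prime.
p = 5: 2p + 1 = 11, prime.
p = 7: 2p + 1 = 15 = 3 × 5, not prime.
Thus p = 7 disproves the claim, and no smaller p works.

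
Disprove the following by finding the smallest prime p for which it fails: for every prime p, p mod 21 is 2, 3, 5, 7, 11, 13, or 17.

p = 2: 2 mod 21 = 2.
p = 3: 3 mod 21 = 3.
p = 5: 5 mod 21 = 5.
p = 7: 7 mod 21 = 7.
p = 11: 11 mod 21 = 11.
p = 13: 13 mod 21 = 13.
p = 17: 17 mod 21 = 17.
p = 19: 19 mod 21 = 19 — not in {2, 3, 5, 7, 11, 13, 17}.

p = 19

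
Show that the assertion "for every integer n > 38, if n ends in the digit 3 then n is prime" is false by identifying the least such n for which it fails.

n = 63

A counterexample is any integer n > 38 such that n ends in the digit 3 but n is not prime; we check each in order.
For n = 43, 53 the conclusion holds.
n = 63: 63 ends in 3; 63 = 3 × 21, composite.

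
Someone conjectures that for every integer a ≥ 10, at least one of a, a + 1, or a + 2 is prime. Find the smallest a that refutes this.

We need the least integer a ≥ 10 for which a, a + 1, a + 2 are all composite.
a = 10: 11 is prime.
a = 11: 11 is prime.
a = 12: 13 is prime.
a = 13: 13 is prime.
a = 14: 14 = 2 × 7; 15 = 3 × 5; 16 = 2 × 8 — all composite.
Thus a = 14 disproves the claim, and no smaller a works.

a = 14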